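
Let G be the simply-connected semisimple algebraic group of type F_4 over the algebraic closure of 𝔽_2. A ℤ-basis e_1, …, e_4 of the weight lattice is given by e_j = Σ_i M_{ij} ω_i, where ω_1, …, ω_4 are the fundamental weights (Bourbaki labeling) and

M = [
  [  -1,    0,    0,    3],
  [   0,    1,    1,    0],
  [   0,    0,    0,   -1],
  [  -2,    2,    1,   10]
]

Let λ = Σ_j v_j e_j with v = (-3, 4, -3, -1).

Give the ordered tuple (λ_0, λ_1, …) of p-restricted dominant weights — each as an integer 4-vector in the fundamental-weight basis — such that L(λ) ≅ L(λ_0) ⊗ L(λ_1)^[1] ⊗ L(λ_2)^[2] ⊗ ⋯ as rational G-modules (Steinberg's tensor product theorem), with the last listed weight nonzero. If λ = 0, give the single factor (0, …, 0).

((0, 1, 1, 1),)

ω-coordinates c = M·v, v = (-3, 4, -3, -1):
  c_1 = (-1)·(-3) + (0)·(4) + (0)·(-3) + (3)·(-1) = 0
  c_2 = (0)·(-3) + (1)·(4) + (1)·(-3) + (0)·(-1) = 1
  c_3 = (0)·(-3) + (0)·(4) + (0)·(-3) + (-1)·(-1) = 1
  c_4 = (-2)·(-3) + (2)·(4) + (1)·(-3) + (10)·(-1) = 1
Expand coordinatewise in base 2:
  c_1 = 0
  c_2 = 1 = 1·2^0
  c_3 = 1 = 1·2^0
  c_4 = 1 = 1·2^0
p-restricted factor λ_0 = (0, 1, 1, 1)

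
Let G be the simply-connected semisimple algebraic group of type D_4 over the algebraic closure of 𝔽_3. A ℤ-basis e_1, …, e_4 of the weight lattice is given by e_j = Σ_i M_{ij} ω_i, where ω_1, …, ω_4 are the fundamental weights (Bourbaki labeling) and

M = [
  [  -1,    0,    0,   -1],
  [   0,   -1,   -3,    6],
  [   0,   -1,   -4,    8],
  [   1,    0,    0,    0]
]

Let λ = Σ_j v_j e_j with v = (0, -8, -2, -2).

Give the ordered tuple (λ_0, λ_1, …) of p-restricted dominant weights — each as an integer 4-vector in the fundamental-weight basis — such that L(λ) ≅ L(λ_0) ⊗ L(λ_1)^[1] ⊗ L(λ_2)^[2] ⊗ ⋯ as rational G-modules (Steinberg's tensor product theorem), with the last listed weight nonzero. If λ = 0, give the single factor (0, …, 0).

Converting to the ω-basis (c_i = row i of M dotted with v = (0, -8, -2, -2)):
  c_1 = (-1)·(0) + (0)·(-8) + (0)·(-2) + (-1)·(-2) = 2
  c_2 = 0·0 + (-1)·(-8) + (-3)·(-2) + (6)·(-2) = 2
  c_3 = 0·0 + (-1)·(-8) + (-4)·(-2) + (8)·(-2) = 0
  c_4 = 1·0 + (0)·(-8) + (0)·(-2) + (0)·(-2) = 0
Base-3 expansion of each c_i:
  c_1 = 2 = 2·3^0
  c_2 = 2 = 2·3^0
  c_3 = 0
  c_4 = 0
λ_0 = (2, 2, 0, 0)

((2, 2, 0, 0),)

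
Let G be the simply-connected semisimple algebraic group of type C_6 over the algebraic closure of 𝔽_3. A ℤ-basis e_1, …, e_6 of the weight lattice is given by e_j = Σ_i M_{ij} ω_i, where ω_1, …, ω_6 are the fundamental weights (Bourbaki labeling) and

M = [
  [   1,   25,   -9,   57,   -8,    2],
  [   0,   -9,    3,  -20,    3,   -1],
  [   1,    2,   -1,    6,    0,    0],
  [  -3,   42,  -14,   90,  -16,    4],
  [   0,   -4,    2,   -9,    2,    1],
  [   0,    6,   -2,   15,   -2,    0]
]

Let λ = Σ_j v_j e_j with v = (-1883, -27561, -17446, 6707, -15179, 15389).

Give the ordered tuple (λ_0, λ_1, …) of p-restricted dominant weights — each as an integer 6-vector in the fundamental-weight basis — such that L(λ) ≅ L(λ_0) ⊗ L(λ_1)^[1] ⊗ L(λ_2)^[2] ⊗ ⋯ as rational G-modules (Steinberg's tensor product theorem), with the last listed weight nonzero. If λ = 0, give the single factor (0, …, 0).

In the fundamental-weight basis, λ has coordinates c = M·v (v = (-1883, -27561, -17446, 6707, -15179, 15389)):
  c_1 = (1)·(-1883) + (25)·(-27561) + (-9)·(-17446) + 57·6707 + (-8)·(-15179) + 2·15389 = 615
  c_2 = (0)·(-1883) + (-9)·(-27561) + (3)·(-17446) + (-20)·(6707) + (3)·(-15179) + (-1)·(15389) = 645
  c_3 = (1)·(-1883) + (2)·(-27561) + (-1)·(-17446) + 6·6707 + (0)·(-15179) + 0·15389 = 683
  c_4 = (-3)·(-1883) + (42)·(-27561) + (-14)·(-17446) + 90·6707 + (-16)·(-15179) + 4·15389 = 381
  c_5 = (0)·(-1883) + (-4)·(-27561) + (2)·(-17446) + (-9)·(6707) + (2)·(-15179) + 1·15389 = 20
  c_6 = (0)·(-1883) + (6)·(-27561) + (-2)·(-17446) + 15·6707 + (-2)·(-15179) + 0·15389 = 489
Writing each c_i in base p = 3:
  c_1 = 615 = 0·3^0 + 1·3^1 + 2·3^2 + 1·3^3 + 1·3^4 + 2·3^5
  c_2 = 645 = 0·3^0 + 2·3^1 + 2·3^2 + 2·3^3 + 1·3^4 + 2·3^5
  c_3 = 683 = 2·3^0 + 2·3^1 + 0·3^2 + 1·3^3 + 2·3^4 + 2·3^5
  c_4 = 381 = 0·3^0 + 1·3^1 + 0·3^2 + 2·3^3 + 1·3^4 + 1·3^5
  c_5 = 20 = 2·3^0 + 0·3^1 + 2·3^2
  c_6 = 489 = 0·3^0 + 1·3^1 + 0·3^2 + 0·3^3 + 0·3^4 + 2·3^5
p-restricted factor λ_0 = (0, 0, 2, 0, 2, 0)
p-restricted factor λ_1 = (1, 2, 2, 1, 0, 1)
p-restricted factor λ_2 = (2, 2, 0, 0, 2, 0)
p-restricted factor λ_3 = (1, 2, 1, 2, 0, 0)
p-restricted factor λ_4 = (1, 1, 2, 1, 0, 0)
p-restricted factor λ_5 = (2, 2, 2, 1, 0, 2)

((0, 0, 2, 0, 2, 0), (1, 2, 2, 1, 0, 1), (2, 2, 0, 0, 2, 0), (1, 2, 1, 2, 0, 0), (1, 1, 2, 1, 0, 0), (2, 2, 2, 1, 0, 2))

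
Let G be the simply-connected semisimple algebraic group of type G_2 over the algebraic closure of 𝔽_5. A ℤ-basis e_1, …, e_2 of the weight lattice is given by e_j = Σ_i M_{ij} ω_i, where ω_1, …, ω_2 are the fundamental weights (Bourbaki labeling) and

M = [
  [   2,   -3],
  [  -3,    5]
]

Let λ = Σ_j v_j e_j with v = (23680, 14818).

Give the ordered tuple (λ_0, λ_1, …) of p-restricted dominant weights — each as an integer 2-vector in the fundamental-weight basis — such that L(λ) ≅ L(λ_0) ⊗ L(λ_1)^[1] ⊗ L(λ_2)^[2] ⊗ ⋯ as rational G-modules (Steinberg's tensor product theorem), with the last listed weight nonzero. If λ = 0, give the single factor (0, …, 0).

Converting to the ω-basis (c_i = row i of M dotted with v = (23680, 14818)):
  c_1 = (2)·(23680) + (-3)·(14818) = 2906
  c_2 = (-3)·(23680) + (5)·(14818) = 3050
Writing each c_i in base p = 5:
  c_1 = 2906 = 1·5^0 + 1·5^1 + 1·5^2 + 3·5^3 + 4·5^4
  c_2 = 3050 = 0·5^0 + 0·5^1 + 2·5^2 + 4·5^3 + 4·5^4
p-restricted factor λ_0 = (1, 0)
p-restricted factor λ_1 = (1, 0)
p-restricted factor λ_2 = (1, 2)
p-restricted factor λ_3 = (3, 4)
p-restricted factor λ_4 = (4, 4)

((1, 0), (1, 0), (1, 2), (3, 4), (4, 4))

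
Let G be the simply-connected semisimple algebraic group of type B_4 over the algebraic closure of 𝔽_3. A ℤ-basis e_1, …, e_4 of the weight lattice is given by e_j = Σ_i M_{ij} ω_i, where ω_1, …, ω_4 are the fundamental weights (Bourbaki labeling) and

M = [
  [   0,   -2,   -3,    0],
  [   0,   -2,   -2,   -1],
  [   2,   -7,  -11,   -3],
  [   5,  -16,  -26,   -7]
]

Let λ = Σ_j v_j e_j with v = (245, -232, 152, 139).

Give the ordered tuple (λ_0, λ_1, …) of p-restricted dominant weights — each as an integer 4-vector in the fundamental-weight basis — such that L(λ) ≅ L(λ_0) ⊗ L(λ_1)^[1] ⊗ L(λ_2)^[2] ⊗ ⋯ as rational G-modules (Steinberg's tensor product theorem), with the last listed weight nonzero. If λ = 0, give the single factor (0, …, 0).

ω-coordinates c = M·v, v = (245, -232, 152, 139):
  c_1 = 0·245 + (-2)·(-232) + (-3)·(152) + 0·139 = 8
  c_2 = 0·245 + (-2)·(-232) + (-2)·(152) + (-1)·(139) = 21
  c_3 = 2·245 + (-7)·(-232) + (-11)·(152) + (-3)·(139) = 25
  c_4 = 5·245 + (-16)·(-232) + (-26)·(152) + (-7)·(139) = 12
p = 3; digits c_i = Σ_j d_{ij}·3^j, 0 ≤ d_{ij} < 3:
  c_1 = 8 = 2·3^0 + 2·3^1
  c_2 = 21 = 0·3^0 + 1·3^1 + 2·3^2
  c_3 = 25 = 1·3^0 + 2·3^1 + 2·3^2
  c_4 = 12 = 0·3^0 + 1·3^1 + 1·3^2
Factor λ_0 = (2, 0, 1, 0)
Factor λ_1 = (2, 1, 2, 1)
Factor λ_2 = (0, 2, 2, 1)

((2, 0, 1, 0), (2, 1, 2, 1), (0, 2, 2, 1))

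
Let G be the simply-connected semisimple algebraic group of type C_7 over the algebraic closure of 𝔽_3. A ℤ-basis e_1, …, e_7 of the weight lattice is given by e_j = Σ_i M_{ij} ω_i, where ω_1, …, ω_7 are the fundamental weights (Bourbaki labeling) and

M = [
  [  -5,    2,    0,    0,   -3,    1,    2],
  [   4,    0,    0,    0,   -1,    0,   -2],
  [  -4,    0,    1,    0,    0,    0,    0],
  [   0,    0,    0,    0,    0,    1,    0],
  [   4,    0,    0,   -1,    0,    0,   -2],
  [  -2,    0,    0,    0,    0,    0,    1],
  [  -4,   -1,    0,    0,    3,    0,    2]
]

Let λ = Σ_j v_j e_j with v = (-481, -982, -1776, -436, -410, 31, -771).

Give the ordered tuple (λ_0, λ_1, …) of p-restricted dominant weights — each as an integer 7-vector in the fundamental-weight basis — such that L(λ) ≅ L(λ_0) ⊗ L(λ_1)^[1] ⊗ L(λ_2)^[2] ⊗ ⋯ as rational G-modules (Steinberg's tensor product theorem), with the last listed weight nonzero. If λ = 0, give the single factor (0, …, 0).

((1, 1, 1, 1, 0, 2, 2), (2, 0, 1, 1, 0, 0, 2), (2, 0, 1, 0, 0, 0, 2), (2, 1, 2, 1, 2, 1, 1), (1, 0, 1, 0, 0, 2, 1))

Change of basis e → ω: c = M·v where v = (-481, -982, -1776, -436, -410, 31, -771):
  c_1 = (-5)·(-481) + (2)·(-982) + (0)·(-1776) + (0)·(-436) + (-3)·(-410) + 1·31 + (2)·(-771) = 160
  c_2 = (4)·(-481) + (0)·(-982) + (0)·(-1776) + (0)·(-436) + (-1)·(-410) + 0·31 + (-2)·(-771) = 28
  c_3 = (-4)·(-481) + (0)·(-982) + (1)·(-1776) + (0)·(-436) + (0)·(-410) + 0·31 + (0)·(-771) = 148
  c_4 = (0)·(-481) + (0)·(-982) + (0)·(-1776) + (0)·(-436) + (0)·(-410) + 1·31 + (0)·(-771) = 31
  c_5 = (4)·(-481) + (0)·(-982) + (0)·(-1776) + (-1)·(-436) + (0)·(-410) + 0·31 + (-2)·(-771) = 54
  c_6 = (-2)·(-481) + (0)·(-982) + (0)·(-1776) + (0)·(-436) + (0)·(-410) + 0·31 + (1)·(-771) = 191
  c_7 = (-4)·(-481) + (-1)·(-982) + (0)·(-1776) + (0)·(-436) + (3)·(-410) + 0·31 + (2)·(-771) = 134
p = 3; digits c_i = Σ_j d_{ij}·3^j, 0 ≤ d_{ij} < 3:
  c_1 = 160 = 1·3^0 + 2·3^1 + 2·3^2 + 2·3^3 + 1·3^4
  c_2 = 28 = 1·3^0 + 0·3^1 + 0·3^2 + 1·3^3
  c_3 = 148 = 1·3^0 + 1·3^1 + 1·3^2 + 2·3^3 + 1·3^4
  c_4 = 31 = 1·3^0 + 1·3^1 + 0·3^2 + 1·3^3
  c_5 = 54 = 0·3^0 + 0·3^1 + 0·3^2 + 2·3^3
  c_6 = 191 = 2·3^0 + 0·3^1 + 0·3^2 + 1·3^3 + 2·3^4
  c_7 = 134 = 2·3^0 + 2·3^1 + 2·3^2 + 1·3^3 + 1·3^4
λ_0 = (1, 1, 1, 1, 0, 2, 2)
λ_1 = (2, 0, 1, 1, 0, 0, 2)
λ_2 = (2, 0, 1, 0, 0, 0, 2)
λ_3 = (2, 1, 2, 1, 2, 1, 1)
λ_4 = (1, 0, 1, 0, 0, 2, 1)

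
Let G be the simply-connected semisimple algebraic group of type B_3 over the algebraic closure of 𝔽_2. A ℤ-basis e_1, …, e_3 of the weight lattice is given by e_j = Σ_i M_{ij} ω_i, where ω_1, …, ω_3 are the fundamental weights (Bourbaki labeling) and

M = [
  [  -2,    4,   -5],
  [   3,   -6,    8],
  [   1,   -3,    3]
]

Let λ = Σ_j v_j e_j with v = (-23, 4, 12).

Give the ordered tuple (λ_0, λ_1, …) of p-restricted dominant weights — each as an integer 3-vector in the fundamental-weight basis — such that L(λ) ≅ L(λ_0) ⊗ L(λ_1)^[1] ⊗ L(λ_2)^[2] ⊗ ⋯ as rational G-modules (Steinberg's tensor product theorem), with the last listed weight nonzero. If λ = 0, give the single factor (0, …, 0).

((0, 1, 1), (1, 1, 0))

In the fundamental-weight basis, λ has coordinates c = M·v (v = (-23, 4, 12)):
  c_1 = -2*-23 + 4*4 + -5*12 = 2
  c_2 = 3*-23 + -6*4 + 8*12 = 3
  c_3 = 1*-23 + -3*4 + 3*12 = 1
p = 2; digits c_i = Σ_j d_{ij}·2^j, 0 ≤ d_{ij} < 2:
  c_1 = 2 = 0·2^0 + 1·2^1
  c_2 = 3 = 1·2^0 + 1·2^1
  c_3 = 1 = 1·2^0
λ_0 = (0, 1, 1)
λ_1 = (1, 1, 0)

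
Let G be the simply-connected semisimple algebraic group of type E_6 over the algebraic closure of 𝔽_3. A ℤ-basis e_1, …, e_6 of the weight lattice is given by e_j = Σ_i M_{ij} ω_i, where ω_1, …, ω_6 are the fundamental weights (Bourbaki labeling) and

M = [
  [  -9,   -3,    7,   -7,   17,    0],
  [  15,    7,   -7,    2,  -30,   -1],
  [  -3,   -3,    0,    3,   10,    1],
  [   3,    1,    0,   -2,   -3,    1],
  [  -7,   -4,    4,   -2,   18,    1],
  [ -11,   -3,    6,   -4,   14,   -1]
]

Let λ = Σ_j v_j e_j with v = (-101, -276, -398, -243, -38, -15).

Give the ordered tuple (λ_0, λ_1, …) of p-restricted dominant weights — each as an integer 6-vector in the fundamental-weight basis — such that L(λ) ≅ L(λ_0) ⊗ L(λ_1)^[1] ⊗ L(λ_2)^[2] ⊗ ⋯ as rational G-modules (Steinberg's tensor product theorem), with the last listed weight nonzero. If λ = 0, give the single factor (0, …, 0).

ω-coordinates c = M·v, v = (-101, -276, -398, -243, -38, -15):
  c_1 = (-9)·(-101) + (-3)·(-276) + (7)·(-398) + (-7)·(-243) + (17)·(-38) + (0)·(-15) = 6
  c_2 = (15)·(-101) + (7)·(-276) + (-7)·(-398) + (2)·(-243) + (-30)·(-38) + (-1)·(-15) = 8
  c_3 = (-3)·(-101) + (-3)·(-276) + (0)·(-398) + (3)·(-243) + (10)·(-38) + (1)·(-15) = 7
  c_4 = (3)·(-101) + (1)·(-276) + (0)·(-398) + (-2)·(-243) + (-3)·(-38) + (1)·(-15) = 6
  c_5 = (-7)·(-101) + (-4)·(-276) + (4)·(-398) + (-2)·(-243) + (18)·(-38) + (1)·(-15) = 6
  c_6 = (-11)·(-101) + (-3)·(-276) + (6)·(-398) + (-4)·(-243) + (14)·(-38) + (-1)·(-15) = 6
Writing each c_i in base p = 3:
  c_1 = 6 = 0·3^0 + 2·3^1
  c_2 = 8 = 2·3^0 + 2·3^1
  c_3 = 7 = 1·3^0 + 2·3^1
  c_4 = 6 = 0·3^0 + 2·3^1
  c_5 = 6 = 0·3^0 + 2·3^1
  c_6 = 6 = 0·3^0 + 2·3^1
λ_0 = (0, 2, 1, 0, 0, 0)
λ_1 = (2, 2, 2, 2, 2, 2)

((0, 2, 1, 0, 0, 0), (2, 2, 2, 2, 2, 2))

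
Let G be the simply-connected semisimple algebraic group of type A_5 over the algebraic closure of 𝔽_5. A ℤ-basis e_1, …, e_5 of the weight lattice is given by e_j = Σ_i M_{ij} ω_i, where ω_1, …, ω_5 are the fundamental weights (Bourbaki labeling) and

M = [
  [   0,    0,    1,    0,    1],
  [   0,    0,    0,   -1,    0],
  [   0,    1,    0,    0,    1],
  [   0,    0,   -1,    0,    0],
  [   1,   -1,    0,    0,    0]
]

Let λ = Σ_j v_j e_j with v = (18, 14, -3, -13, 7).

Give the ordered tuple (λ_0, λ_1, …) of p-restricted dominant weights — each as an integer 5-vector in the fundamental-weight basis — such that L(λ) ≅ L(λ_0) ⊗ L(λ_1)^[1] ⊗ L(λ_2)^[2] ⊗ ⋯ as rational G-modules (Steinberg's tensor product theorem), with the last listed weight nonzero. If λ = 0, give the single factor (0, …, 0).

((4, 3, 1, 3, 4), (0, 2, 4, 0, 0))

ω-coordinates c = M·v, v = (18, 14, -3, -13, 7):
  c_1 = (0)·(18) + (0)·(14) + (1)·(-3) + (0)·(-13) + (1)·(7) = 4
  c_2 = (0)·(18) + (0)·(14) + (0)·(-3) + (-1)·(-13) + (0)·(7) = 13
  c_3 = (0)·(18) + (1)·(14) + (0)·(-3) + (0)·(-13) + (1)·(7) = 21
  c_4 = (0)·(18) + (0)·(14) + (-1)·(-3) + (0)·(-13) + (0)·(7) = 3
  c_5 = (1)·(18) + (-1)·(14) + (0)·(-3) + (0)·(-13) + (0)·(7) = 4
Base-5 expansion of each c_i:
  c_1 = 4 = 4·5^0
  c_2 = 13 = 3·5^0 + 2·5^1
  c_3 = 21 = 1·5^0 + 4·5^1
  c_4 = 3 = 3·5^0
  c_5 = 4 = 4·5^0
λ_0 = (4, 3, 1, 3, 4)
λ_1 = (0, 2, 4, 0, 0)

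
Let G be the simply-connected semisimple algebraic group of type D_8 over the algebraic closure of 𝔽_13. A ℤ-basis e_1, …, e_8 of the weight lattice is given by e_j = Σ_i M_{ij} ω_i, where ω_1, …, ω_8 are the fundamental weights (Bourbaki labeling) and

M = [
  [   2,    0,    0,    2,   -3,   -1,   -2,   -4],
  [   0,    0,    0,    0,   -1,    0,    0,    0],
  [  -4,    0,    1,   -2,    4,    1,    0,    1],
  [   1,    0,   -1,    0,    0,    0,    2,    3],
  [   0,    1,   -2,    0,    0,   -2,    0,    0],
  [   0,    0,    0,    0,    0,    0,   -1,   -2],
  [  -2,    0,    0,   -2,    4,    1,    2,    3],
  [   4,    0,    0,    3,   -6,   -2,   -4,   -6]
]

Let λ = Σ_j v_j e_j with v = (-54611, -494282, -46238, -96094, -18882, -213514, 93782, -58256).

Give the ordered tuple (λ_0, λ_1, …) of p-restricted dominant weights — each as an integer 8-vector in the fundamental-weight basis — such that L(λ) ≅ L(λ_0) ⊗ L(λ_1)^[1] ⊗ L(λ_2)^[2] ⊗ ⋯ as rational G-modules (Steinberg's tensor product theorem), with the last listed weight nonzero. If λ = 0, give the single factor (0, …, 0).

In the fundamental-weight basis, λ has coordinates c = M·v (v = (-54611, -494282, -46238, -96094, -18882, -213514, 93782, -58256)):
  c_1 = 2*-54611 + 0*-494282 + 0*-46238 + 2*-96094 + -3*-18882 + -1*-213514 + -2*93782 + -4*-58256 = 14210
  c_2 = 0*-54611 + 0*-494282 + 0*-46238 + 0*-96094 + -1*-18882 + 0*-213514 + 0*93782 + 0*-58256 = 18882
  c_3 = -4*-54611 + 0*-494282 + 1*-46238 + -2*-96094 + 4*-18882 + 1*-213514 + 0*93782 + 1*-58256 = 17096
  c_4 = 1*-54611 + 0*-494282 + -1*-46238 + 0*-96094 + 0*-18882 + 0*-213514 + 2*93782 + 3*-58256 = 4423
  c_5 = 0*-54611 + 1*-494282 + -2*-46238 + 0*-96094 + 0*-18882 + -2*-213514 + 0*93782 + 0*-58256 = 25222
  c_6 = 0*-54611 + 0*-494282 + 0*-46238 + 0*-96094 + 0*-18882 + 0*-213514 + -1*93782 + -2*-58256 = 22730
  c_7 = -2*-54611 + 0*-494282 + 0*-46238 + -2*-96094 + 4*-18882 + 1*-213514 + 2*93782 + 3*-58256 = 25164
  c_8 = 4*-54611 + 0*-494282 + 0*-46238 + 3*-96094 + -6*-18882 + -2*-213514 + -4*93782 + -6*-58256 = 8002
Expand coordinatewise in base 13:
  c_1 = 14210 = 1·13^0 + 1·13^1 + 6·13^2 + 6·13^3
  c_2 = 18882 = 6·13^0 + 9·13^1 + 7·13^2 + 8·13^3
  c_3 = 17096 = 1·13^0 + 2·13^1 + 10·13^2 + 7·13^3
  c_4 = 4423 = 3·13^0 + 2·13^1 + 0·13^2 + 2·13^3
  c_5 = 25222 = 2·13^0 + 3·13^1 + 6·13^2 + 11·13^3
  c_6 = 22730 = 6·13^0 + 6·13^1 + 4·13^2 + 10·13^3
  c_7 = 25164 = 9·13^0 + 11·13^1 + 5·13^2 + 11·13^3
  c_8 = 8002 = 7·13^0 + 4·13^1 + 8·13^2 + 3·13^3
λ_0 = (1, 6, 1, 3, 2, 6, 9, 7)
λ_1 = (1, 9, 2, 2, 3, 6, 11, 4)
λ_2 = (6, 7, 10, 0, 6, 4, 5, 8)
λ_3 = (6, 8, 7, 2, 11, 10, 11, 3)

((1, 6, 1, 3, 2, 6, 9, 7), (1, 9, 2, 2, 3, 6, 11, 4), (6, 7, 10, 0, 6, 4, 5, 8), (6, 8, 7, 2, 11, 10, 11, 3))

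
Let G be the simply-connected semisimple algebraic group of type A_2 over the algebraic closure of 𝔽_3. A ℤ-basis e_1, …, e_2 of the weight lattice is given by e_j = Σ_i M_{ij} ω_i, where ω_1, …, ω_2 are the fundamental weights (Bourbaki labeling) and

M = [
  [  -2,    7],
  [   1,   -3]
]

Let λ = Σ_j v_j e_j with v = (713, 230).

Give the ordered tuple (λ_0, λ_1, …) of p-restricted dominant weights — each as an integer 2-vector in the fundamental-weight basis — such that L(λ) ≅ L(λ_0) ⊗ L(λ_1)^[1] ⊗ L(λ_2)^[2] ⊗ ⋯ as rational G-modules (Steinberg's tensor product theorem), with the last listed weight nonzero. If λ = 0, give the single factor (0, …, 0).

Change of basis e → ω: c = M·v where v = (713, 230):
  c_1 = (-2)·(713) + (7)·(230) = 184
  c_2 = (1)·(713) + (-3)·(230) = 23
Expand coordinatewise in base 3:
  c_1 = 184 = 1·3^0 + 1·3^1 + 2·3^2 + 0·3^3 + 2·3^4
  c_2 = 23 = 2·3^0 + 1·3^1 + 2·3^2
λ_0 = (1, 2)
λ_1 = (1, 1)
λ_2 = (2, 2)
λ_3 = (0, 0)
λ_4 = (2, 0)

((1, 2), (1, 1), (2, 2), (0, 0), (2, 0))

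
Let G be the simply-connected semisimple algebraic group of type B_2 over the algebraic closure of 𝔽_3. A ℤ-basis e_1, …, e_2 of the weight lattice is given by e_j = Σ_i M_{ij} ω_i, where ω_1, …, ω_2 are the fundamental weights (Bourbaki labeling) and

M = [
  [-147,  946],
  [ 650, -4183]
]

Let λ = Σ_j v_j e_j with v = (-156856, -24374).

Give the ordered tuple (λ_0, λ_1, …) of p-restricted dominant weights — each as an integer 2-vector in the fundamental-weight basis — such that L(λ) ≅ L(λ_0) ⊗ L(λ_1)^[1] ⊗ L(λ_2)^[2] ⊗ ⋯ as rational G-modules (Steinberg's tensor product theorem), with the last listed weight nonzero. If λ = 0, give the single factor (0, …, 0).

((1, 0), (0, 2), (0, 1), (1, 1))

In the fundamental-weight basis, λ has coordinates c = M·v (v = (-156856, -24374)):
  c_1 = (-147)·(-156856) + (946)·(-24374) = 28
  c_2 = (650)·(-156856) + (-4183)·(-24374) = 42
Writing each c_i in base p = 3:
  c_1 = 28 = 1·3^0 + 0·3^1 + 0·3^2 + 1·3^3
  c_2 = 42 = 0·3^0 + 2·3^1 + 1·3^2 + 1·3^3
p-restricted factor λ_0 = (1, 0)
p-restricted factor λ_1 = (0, 2)
p-restricted factor λ_2 = (0, 1)
p-restricted factor λ_3 = (1, 1)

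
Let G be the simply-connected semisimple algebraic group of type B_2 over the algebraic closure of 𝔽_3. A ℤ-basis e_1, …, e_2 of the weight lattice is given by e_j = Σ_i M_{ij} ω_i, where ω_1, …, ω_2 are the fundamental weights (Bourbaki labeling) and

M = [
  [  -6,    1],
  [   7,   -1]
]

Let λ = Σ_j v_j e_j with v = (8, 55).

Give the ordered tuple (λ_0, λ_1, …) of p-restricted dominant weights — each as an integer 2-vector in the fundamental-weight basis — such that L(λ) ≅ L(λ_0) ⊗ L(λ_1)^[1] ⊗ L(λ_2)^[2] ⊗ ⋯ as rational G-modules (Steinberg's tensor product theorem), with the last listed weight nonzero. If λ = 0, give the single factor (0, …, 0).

Change of basis e → ω: c = M·v where v = (8, 55):
  c_1 = (-6)·(8) + 1·55 = 7
  c_2 = 7·8 + (-1)·(55) = 1
Expand coordinatewise in base 3:
  c_1 = 7 = 1·3^0 + 2·3^1
  c_2 = 1 = 1·3^0
p-restricted factor λ_0 = (1, 1)
p-restricted factor λ_1 = (2, 0)

((1, 1), (2, 0))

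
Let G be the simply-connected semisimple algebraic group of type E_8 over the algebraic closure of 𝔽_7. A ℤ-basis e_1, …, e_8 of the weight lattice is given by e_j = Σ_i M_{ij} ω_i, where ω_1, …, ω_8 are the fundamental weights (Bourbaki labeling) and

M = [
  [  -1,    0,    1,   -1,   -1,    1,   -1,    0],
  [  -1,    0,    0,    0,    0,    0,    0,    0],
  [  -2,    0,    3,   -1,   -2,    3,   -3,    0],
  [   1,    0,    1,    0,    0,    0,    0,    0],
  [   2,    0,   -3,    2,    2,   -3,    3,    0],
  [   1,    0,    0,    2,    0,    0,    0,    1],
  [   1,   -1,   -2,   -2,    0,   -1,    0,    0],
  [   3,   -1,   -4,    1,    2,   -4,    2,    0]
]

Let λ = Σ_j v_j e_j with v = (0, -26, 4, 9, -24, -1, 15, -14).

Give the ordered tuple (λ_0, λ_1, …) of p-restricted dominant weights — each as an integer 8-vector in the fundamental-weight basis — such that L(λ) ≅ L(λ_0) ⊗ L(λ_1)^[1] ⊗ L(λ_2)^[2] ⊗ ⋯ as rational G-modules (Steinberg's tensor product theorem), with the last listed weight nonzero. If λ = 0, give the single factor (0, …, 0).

ω-coordinates c = M·v, v = (0, -26, 4, 9, -24, -1, 15, -14):
  c_1 = (-1)·(0) + (0)·(-26) + (1)·(4) + (-1)·(9) + (-1)·(-24) + (1)·(-1) + (-1)·(15) + (0)·(-14) = 3
  c_2 = (-1)·(0) + (0)·(-26) + (0)·(4) + (0)·(9) + (0)·(-24) + (0)·(-1) + (0)·(15) + (0)·(-14) = 0
  c_3 = (-2)·(0) + (0)·(-26) + (3)·(4) + (-1)·(9) + (-2)·(-24) + (3)·(-1) + (-3)·(15) + (0)·(-14) = 3
  c_4 = (1)·(0) + (0)·(-26) + (1)·(4) + (0)·(9) + (0)·(-24) + (0)·(-1) + (0)·(15) + (0)·(-14) = 4
  c_5 = (2)·(0) + (0)·(-26) + (-3)·(4) + (2)·(9) + (2)·(-24) + (-3)·(-1) + (3)·(15) + (0)·(-14) = 6
  c_6 = (1)·(0) + (0)·(-26) + (0)·(4) + (2)·(9) + (0)·(-24) + (0)·(-1) + (0)·(15) + (1)·(-14) = 4
  c_7 = (1)·(0) + (-1)·(-26) + (-2)·(4) + (-2)·(9) + (0)·(-24) + (-1)·(-1) + (0)·(15) + (0)·(-14) = 1
  c_8 = (3)·(0) + (-1)·(-26) + (-4)·(4) + (1)·(9) + (2)·(-24) + (-4)·(-1) + (2)·(15) + (0)·(-14) = 5
Expand coordinatewise in base 7:
  c_1 = 3 = 3·7^0
  c_2 = 0
  c_3 = 3 = 3·7^0
  c_4 = 4 = 4·7^0
  c_5 = 6 = 6·7^0
  c_6 = 4 = 4·7^0
  c_7 = 1 = 1·7^0
  c_8 = 5 = 5·7^0
λ_0 = (3, 0, 3, 4, 6, 4, 1, 5)

((3, 0, 3, 4, 6, 4, 1, 5),)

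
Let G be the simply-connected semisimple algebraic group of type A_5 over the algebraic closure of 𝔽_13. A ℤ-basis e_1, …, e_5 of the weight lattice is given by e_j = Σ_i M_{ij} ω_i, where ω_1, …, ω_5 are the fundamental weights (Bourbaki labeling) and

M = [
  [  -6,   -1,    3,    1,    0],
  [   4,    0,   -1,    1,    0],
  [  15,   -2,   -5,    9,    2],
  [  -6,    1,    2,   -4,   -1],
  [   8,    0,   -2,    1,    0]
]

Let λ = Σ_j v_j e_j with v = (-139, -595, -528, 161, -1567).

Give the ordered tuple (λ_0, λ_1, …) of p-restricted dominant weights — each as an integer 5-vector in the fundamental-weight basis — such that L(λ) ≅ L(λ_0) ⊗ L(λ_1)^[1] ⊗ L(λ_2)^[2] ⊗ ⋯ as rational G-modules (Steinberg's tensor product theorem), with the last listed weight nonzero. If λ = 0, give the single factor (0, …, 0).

((6, 3, 8, 2, 1), (0, 10, 4, 8, 8))

Change of basis e → ω: c = M·v where v = (-139, -595, -528, 161, -1567):
  c_1 = (-6)·(-139) + (-1)·(-595) + (3)·(-528) + (1)·(161) + (0)·(-1567) = 6
  c_2 = (4)·(-139) + (0)·(-595) + (-1)·(-528) + (1)·(161) + (0)·(-1567) = 133
  c_3 = (15)·(-139) + (-2)·(-595) + (-5)·(-528) + (9)·(161) + (2)·(-1567) = 60
  c_4 = (-6)·(-139) + (1)·(-595) + (2)·(-528) + (-4)·(161) + (-1)·(-1567) = 106
  c_5 = (8)·(-139) + (0)·(-595) + (-2)·(-528) + (1)·(161) + (0)·(-1567) = 105
p = 13; digits c_i = Σ_j d_{ij}·13^j, 0 ≤ d_{ij} < 13:
  c_1 = 6 = 6·13^0
  c_2 = 133 = 3·13^0 + 10·13^1
  c_3 = 60 = 8·13^0 + 4·13^1
  c_4 = 106 = 2·13^0 + 8·13^1
  c_5 = 105 = 1·13^0 + 8·13^1
p-restricted factor λ_0 = (6, 3, 8, 2, 1)
p-restricted factor λ_1 = (0, 10, 4, 8, 8)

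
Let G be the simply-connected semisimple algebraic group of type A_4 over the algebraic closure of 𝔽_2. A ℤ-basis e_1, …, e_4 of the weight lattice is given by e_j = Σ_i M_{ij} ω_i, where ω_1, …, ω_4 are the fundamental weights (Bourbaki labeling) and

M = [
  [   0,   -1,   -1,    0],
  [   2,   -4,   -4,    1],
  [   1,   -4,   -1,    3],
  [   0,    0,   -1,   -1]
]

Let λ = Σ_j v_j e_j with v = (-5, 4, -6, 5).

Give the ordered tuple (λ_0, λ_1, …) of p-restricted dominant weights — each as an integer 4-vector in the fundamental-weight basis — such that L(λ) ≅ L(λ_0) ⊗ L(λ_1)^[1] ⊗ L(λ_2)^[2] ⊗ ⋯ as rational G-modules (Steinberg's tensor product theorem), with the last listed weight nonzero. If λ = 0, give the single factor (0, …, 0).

((0, 1, 0, 1), (1, 1, 0, 0))

Converting to the ω-basis (c_i = row i of M dotted with v = (-5, 4, -6, 5)):
  c_1 = (0)·(-5) + (-1)·(4) + (-1)·(-6) + (0)·(5) = 2
  c_2 = (2)·(-5) + (-4)·(4) + (-4)·(-6) + (1)·(5) = 3
  c_3 = (1)·(-5) + (-4)·(4) + (-1)·(-6) + (3)·(5) = 0
  c_4 = (0)·(-5) + (0)·(4) + (-1)·(-6) + (-1)·(5) = 1
p = 2; digits c_i = Σ_j d_{ij}·2^j, 0 ≤ d_{ij} < 2:
  c_1 = 2 = 0·2^0 + 1·2^1
  c_2 = 3 = 1·2^0 + 1·2^1
  c_3 = 0
  c_4 = 1 = 1·2^0
p-restricted factor λ_0 = (0, 1, 0, 1)
p-restricted factor λ_1 = (1, 1, 0, 0)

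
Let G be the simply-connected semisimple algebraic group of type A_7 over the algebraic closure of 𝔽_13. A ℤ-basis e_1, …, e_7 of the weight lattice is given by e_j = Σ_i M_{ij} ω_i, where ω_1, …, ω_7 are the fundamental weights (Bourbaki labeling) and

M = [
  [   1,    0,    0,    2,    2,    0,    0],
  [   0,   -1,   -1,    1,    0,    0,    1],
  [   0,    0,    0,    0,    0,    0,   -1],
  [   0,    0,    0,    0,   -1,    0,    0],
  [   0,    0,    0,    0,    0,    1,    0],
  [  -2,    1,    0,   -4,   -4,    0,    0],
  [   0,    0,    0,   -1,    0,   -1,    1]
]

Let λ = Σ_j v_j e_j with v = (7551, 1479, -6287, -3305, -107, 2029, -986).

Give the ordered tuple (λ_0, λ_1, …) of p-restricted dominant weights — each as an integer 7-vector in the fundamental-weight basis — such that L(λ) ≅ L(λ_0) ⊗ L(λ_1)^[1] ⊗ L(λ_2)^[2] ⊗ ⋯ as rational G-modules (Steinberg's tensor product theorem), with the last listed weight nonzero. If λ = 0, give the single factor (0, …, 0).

((12, 10, 11, 3, 1, 12, 4), (3, 0, 10, 8, 0, 1, 9), (4, 3, 5, 0, 12, 0, 1))

In the fundamental-weight basis, λ has coordinates c = M·v (v = (7551, 1479, -6287, -3305, -107, 2029, -986)):
  c_1 = (1)·(7551) + (0)·(1479) + (0)·(-6287) + (2)·(-3305) + (2)·(-107) + (0)·(2029) + (0)·(-986) = 727
  c_2 = (0)·(7551) + (-1)·(1479) + (-1)·(-6287) + (1)·(-3305) + (0)·(-107) + (0)·(2029) + (1)·(-986) = 517
  c_3 = (0)·(7551) + (0)·(1479) + (0)·(-6287) + (0)·(-3305) + (0)·(-107) + (0)·(2029) + (-1)·(-986) = 986
  c_4 = (0)·(7551) + (0)·(1479) + (0)·(-6287) + (0)·(-3305) + (-1)·(-107) + (0)·(2029) + (0)·(-986) = 107
  c_5 = (0)·(7551) + (0)·(1479) + (0)·(-6287) + (0)·(-3305) + (0)·(-107) + (1)·(2029) + (0)·(-986) = 2029
  c_6 = (-2)·(7551) + (1)·(1479) + (0)·(-6287) + (-4)·(-3305) + (-4)·(-107) + (0)·(2029) + (0)·(-986) = 25
  c_7 = (0)·(7551) + (0)·(1479) + (0)·(-6287) + (-1)·(-3305) + (0)·(-107) + (-1)·(2029) + (1)·(-986) = 290
p = 13; digits c_i = Σ_j d_{ij}·13^j, 0 ≤ d_{ij} < 13:
  c_1 = 727 = 12·13^0 + 3·13^1 + 4·13^2
  c_2 = 517 = 10·13^0 + 0·13^1 + 3·13^2
  c_3 = 986 = 11·13^0 + 10·13^1 + 5·13^2
  c_4 = 107 = 3·13^0 + 8·13^1
  c_5 = 2029 = 1·13^0 + 0·13^1 + 12·13^2
  c_6 = 25 = 12·13^0 + 1·13^1
  c_7 = 290 = 4·13^0 + 9·13^1 + 1·13^2
Factor λ_0 = (12, 10, 11, 3, 1, 12, 4)
Factor λ_1 = (3, 0, 10, 8, 0, 1, 9)
Factor λ_2 = (4, 3, 5, 0, 12, 0, 1)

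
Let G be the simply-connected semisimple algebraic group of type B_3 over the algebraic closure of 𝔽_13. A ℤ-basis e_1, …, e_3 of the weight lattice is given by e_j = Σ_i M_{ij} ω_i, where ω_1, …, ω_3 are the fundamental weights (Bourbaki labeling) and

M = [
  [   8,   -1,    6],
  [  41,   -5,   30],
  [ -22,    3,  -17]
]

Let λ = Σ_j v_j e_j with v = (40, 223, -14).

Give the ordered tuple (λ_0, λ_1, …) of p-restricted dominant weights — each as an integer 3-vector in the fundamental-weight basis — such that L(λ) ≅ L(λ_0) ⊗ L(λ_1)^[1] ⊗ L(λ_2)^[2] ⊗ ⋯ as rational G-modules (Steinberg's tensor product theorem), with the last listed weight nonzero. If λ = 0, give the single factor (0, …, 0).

Converting to the ω-basis (c_i = row i of M dotted with v = (40, 223, -14)):
  c_1 = 8·40 + (-1)·(223) + (6)·(-14) = 13
  c_2 = 41·40 + (-5)·(223) + (30)·(-14) = 105
  c_3 = (-22)·(40) + 3·223 + (-17)·(-14) = 27
Expand coordinatewise in base 13:
  c_1 = 13 = 0·13^0 + 1·13^1
  c_2 = 105 = 1·13^0 + 8·13^1
  c_3 = 27 = 1·13^0 + 2·13^1
p-restricted factor λ_0 = (0, 1, 1)
p-restricted factor λ_1 = (1, 8, 2)

((0, 1, 1), (1, 8, 2))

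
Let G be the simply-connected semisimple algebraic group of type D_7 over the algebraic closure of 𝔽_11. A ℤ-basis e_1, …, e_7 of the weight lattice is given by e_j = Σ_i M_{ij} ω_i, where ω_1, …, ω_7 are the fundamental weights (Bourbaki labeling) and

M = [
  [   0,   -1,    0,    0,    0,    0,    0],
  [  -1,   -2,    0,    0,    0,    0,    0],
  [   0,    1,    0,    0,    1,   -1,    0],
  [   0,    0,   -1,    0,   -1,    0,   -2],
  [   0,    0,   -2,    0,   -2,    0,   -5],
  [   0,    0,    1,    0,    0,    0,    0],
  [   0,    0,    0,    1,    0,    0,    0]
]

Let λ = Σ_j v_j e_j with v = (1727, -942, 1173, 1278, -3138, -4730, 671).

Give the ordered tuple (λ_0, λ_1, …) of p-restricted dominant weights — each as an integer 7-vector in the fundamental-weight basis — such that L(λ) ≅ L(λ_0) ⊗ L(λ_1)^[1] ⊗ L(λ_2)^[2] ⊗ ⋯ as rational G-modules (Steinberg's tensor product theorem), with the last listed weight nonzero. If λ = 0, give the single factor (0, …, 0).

((7, 3, 1, 7, 3, 7, 2), (8, 3, 4, 1, 8, 7, 6), (7, 1, 5, 5, 4, 9, 10))

In the fundamental-weight basis, λ has coordinates c = M·v (v = (1727, -942, 1173, 1278, -3138, -4730, 671)):
  c_1 = 0*1727 + -1*-942 + 0*1173 + 0*1278 + 0*-3138 + 0*-4730 + 0*671 = 942
  c_2 = -1*1727 + -2*-942 + 0*1173 + 0*1278 + 0*-3138 + 0*-4730 + 0*671 = 157
  c_3 = 0*1727 + 1*-942 + 0*1173 + 0*1278 + 1*-3138 + -1*-4730 + 0*671 = 650
  c_4 = 0*1727 + 0*-942 + -1*1173 + 0*1278 + -1*-3138 + 0*-4730 + -2*671 = 623
  c_5 = 0*1727 + 0*-942 + -2*1173 + 0*1278 + -2*-3138 + 0*-4730 + -5*671 = 575
  c_6 = 0*1727 + 0*-942 + 1*1173 + 0*1278 + 0*-3138 + 0*-4730 + 0*671 = 1173
  c_7 = 0*1727 + 0*-942 + 0*1173 + 1*1278 + 0*-3138 + 0*-4730 + 0*671 = 1278
Base-11 expansion of each c_i:
  c_1 = 942 = 7·11^0 + 8·11^1 + 7·11^2
  c_2 = 157 = 3·11^0 + 3·11^1 + 1·11^2
  c_3 = 650 = 1·11^0 + 4·11^1 + 5·11^2
  c_4 = 623 = 7·11^0 + 1·11^1 + 5·11^2
  c_5 = 575 = 3·11^0 + 8·11^1 + 4·11^2
  c_6 = 1173 = 7·11^0 + 7·11^1 + 9·11^2
  c_7 = 1278 = 2·11^0 + 6·11^1 + 10·11^2
p-restricted factor λ_0 = (7, 3, 1, 7, 3, 7, 2)
p-restricted factor λ_1 = (8, 3, 4, 1, 8, 7, 6)
p-restricted factor λ_2 = (7, 1, 5, 5, 4, 9, 10)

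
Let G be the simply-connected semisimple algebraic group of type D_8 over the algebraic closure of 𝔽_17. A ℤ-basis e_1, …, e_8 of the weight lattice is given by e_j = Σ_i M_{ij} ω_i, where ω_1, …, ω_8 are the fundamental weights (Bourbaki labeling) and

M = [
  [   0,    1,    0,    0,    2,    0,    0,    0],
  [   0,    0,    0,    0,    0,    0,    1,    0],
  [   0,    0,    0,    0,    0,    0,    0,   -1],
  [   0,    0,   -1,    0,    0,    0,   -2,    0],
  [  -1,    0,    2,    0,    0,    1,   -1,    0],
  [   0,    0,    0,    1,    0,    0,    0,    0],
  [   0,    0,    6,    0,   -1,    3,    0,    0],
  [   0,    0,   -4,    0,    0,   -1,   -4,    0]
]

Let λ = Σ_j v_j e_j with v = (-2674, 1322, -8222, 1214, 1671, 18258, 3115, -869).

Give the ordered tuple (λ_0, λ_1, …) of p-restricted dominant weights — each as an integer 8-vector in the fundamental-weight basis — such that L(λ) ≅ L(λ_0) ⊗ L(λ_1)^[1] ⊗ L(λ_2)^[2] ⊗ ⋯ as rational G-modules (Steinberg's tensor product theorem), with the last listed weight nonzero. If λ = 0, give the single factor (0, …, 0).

((6, 4, 2, 3, 13, 7, 14, 11), (2, 13, 0, 15, 12, 3, 0, 8), (16, 10, 3, 6, 4, 4, 13, 7))

ω-coordinates c = M·v, v = (-2674, 1322, -8222, 1214, 1671, 18258, 3115, -869):
  c_1 = (0)·(-2674) + (1)·(1322) + (0)·(-8222) + (0)·(1214) + (2)·(1671) + (0)·(18258) + (0)·(3115) + (0)·(-869) = 4664
  c_2 = (0)·(-2674) + (0)·(1322) + (0)·(-8222) + (0)·(1214) + (0)·(1671) + (0)·(18258) + (1)·(3115) + (0)·(-869) = 3115
  c_3 = (0)·(-2674) + (0)·(1322) + (0)·(-8222) + (0)·(1214) + (0)·(1671) + (0)·(18258) + (0)·(3115) + (-1)·(-869) = 869
  c_4 = (0)·(-2674) + (0)·(1322) + (-1)·(-8222) + (0)·(1214) + (0)·(1671) + (0)·(18258) + (-2)·(3115) + (0)·(-869) = 1992
  c_5 = (-1)·(-2674) + (0)·(1322) + (2)·(-8222) + (0)·(1214) + (0)·(1671) + (1)·(18258) + (-1)·(3115) + (0)·(-869) = 1373
  c_6 = (0)·(-2674) + (0)·(1322) + (0)·(-8222) + (1)·(1214) + (0)·(1671) + (0)·(18258) + (0)·(3115) + (0)·(-869) = 1214
  c_7 = (0)·(-2674) + (0)·(1322) + (6)·(-8222) + (0)·(1214) + (-1)·(1671) + (3)·(18258) + (0)·(3115) + (0)·(-869) = 3771
  c_8 = (0)·(-2674) + (0)·(1322) + (-4)·(-8222) + (0)·(1214) + (0)·(1671) + (-1)·(18258) + (-4)·(3115) + (0)·(-869) = 2170
p = 17; digits c_i = Σ_j d_{ij}·17^j, 0 ≤ d_{ij} < 17:
  c_1 = 4664 = 6·17^0 + 2·17^1 + 16·17^2
  c_2 = 3115 = 4·17^0 + 13·17^1 + 10·17^2
  c_3 = 869 = 2·17^0 + 0·17^1 + 3·17^2
  c_4 = 1992 = 3·17^0 + 15·17^1 + 6·17^2
  c_5 = 1373 = 13·17^0 + 12·17^1 + 4·17^2
  c_6 = 1214 = 7·17^0 + 3·17^1 + 4·17^2
  c_7 = 3771 = 14·17^0 + 0·17^1 + 13·17^2
  c_8 = 2170 = 11·17^0 + 8·17^1 + 7·17^2
Factor λ_0 = (6, 4, 2, 3, 13, 7, 14, 11)
Factor λ_1 = (2, 13, 0, 15, 12, 3, 0, 8)
Factor λ_2 = (16, 10, 3, 6, 4, 4, 13, 7)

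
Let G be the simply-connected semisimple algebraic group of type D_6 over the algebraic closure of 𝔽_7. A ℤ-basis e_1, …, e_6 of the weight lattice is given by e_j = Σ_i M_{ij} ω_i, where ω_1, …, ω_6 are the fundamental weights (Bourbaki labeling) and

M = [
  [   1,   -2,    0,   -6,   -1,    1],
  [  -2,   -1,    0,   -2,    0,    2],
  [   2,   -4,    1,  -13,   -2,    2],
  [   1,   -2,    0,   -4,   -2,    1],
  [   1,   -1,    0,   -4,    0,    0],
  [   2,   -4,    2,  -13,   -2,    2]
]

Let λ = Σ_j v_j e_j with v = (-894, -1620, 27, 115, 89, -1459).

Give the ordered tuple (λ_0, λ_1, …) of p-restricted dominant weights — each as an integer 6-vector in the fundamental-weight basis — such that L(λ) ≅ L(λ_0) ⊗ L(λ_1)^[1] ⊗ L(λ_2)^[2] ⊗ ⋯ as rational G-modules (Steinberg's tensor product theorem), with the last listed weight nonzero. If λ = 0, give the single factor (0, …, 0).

Change of basis e → ω: c = M·v where v = (-894, -1620, 27, 115, 89, -1459):
  c_1 = 1*-894 + -2*-1620 + 0*27 + -6*115 + -1*89 + 1*-1459 = 108
  c_2 = -2*-894 + -1*-1620 + 0*27 + -2*115 + 0*89 + 2*-1459 = 260
  c_3 = 2*-894 + -4*-1620 + 1*27 + -13*115 + -2*89 + 2*-1459 = 128
  c_4 = 1*-894 + -2*-1620 + 0*27 + -4*115 + -2*89 + 1*-1459 = 249
  c_5 = 1*-894 + -1*-1620 + 0*27 + -4*115 + 0*89 + 0*-1459 = 266
  c_6 = 2*-894 + -4*-1620 + 2*27 + -13*115 + -2*89 + 2*-1459 = 155
Writing each c_i in base p = 7:
  c_1 = 108 = 3·7^0 + 1·7^1 + 2·7^2
  c_2 = 260 = 1·7^0 + 2·7^1 + 5·7^2
  c_3 = 128 = 2·7^0 + 4·7^1 + 2·7^2
  c_4 = 249 = 4·7^0 + 0·7^1 + 5·7^2
  c_5 = 266 = 0·7^0 + 3·7^1 + 5·7^2
  c_6 = 155 = 1·7^0 + 1·7^1 + 3·7^2
Factor λ_0 = (3, 1, 2, 4, 0, 1)
Factor λ_1 = (1, 2, 4, 0, 3, 1)
Factor λ_2 = (2, 5, 2, 5, 5, 3)

((3, 1, 2, 4, 0, 1), (1, 2, 4, 0, 3, 1), (2, 5, 2, 5, 5, 3))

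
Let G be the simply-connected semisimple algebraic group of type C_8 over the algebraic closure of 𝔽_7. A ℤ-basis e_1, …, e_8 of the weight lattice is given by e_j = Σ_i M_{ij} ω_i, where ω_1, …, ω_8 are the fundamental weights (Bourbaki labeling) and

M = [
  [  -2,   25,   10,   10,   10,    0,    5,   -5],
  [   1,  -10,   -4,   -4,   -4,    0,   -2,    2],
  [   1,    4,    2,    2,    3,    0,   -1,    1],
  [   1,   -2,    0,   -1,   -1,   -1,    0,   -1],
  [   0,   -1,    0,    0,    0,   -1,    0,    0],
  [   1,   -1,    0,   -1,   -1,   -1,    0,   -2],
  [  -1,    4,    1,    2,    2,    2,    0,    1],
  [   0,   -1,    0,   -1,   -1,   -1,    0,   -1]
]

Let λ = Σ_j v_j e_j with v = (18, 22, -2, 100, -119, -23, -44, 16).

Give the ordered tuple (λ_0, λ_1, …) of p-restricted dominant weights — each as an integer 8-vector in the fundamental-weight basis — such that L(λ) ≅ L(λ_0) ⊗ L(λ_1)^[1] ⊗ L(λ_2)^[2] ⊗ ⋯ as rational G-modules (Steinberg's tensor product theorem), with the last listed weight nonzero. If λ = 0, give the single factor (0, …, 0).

Converting to the ω-basis (c_i = row i of M dotted with v = (18, 22, -2, 100, -119, -23, -44, 16)):
  c_1 = (-2)·(18) + (25)·(22) + (10)·(-2) + (10)·(100) + (10)·(-119) + (0)·(-23) + (5)·(-44) + (-5)·(16) = 4
  c_2 = (1)·(18) + (-10)·(22) + (-4)·(-2) + (-4)·(100) + (-4)·(-119) + (0)·(-23) + (-2)·(-44) + (2)·(16) = 2
  c_3 = (1)·(18) + (4)·(22) + (2)·(-2) + (2)·(100) + (3)·(-119) + (0)·(-23) + (-1)·(-44) + (1)·(16) = 5
  c_4 = (1)·(18) + (-2)·(22) + (0)·(-2) + (-1)·(100) + (-1)·(-119) + (-1)·(-23) + (0)·(-44) + (-1)·(16) = 0
  c_5 = (0)·(18) + (-1)·(22) + (0)·(-2) + (0)·(100) + (0)·(-119) + (-1)·(-23) + (0)·(-44) + (0)·(16) = 1
  c_6 = (1)·(18) + (-1)·(22) + (0)·(-2) + (-1)·(100) + (-1)·(-119) + (-1)·(-23) + (0)·(-44) + (-2)·(16) = 6
  c_7 = (-1)·(18) + (4)·(22) + (1)·(-2) + (2)·(100) + (2)·(-119) + (2)·(-23) + (0)·(-44) + (1)·(16) = 0
  c_8 = (0)·(18) + (-1)·(22) + (0)·(-2) + (-1)·(100) + (-1)·(-119) + (-1)·(-23) + (0)·(-44) + (-1)·(16) = 4
p = 7; digits c_i = Σ_j d_{ij}·7^j, 0 ≤ d_{ij} < 7:
  c_1 = 4 = 4·7^0
  c_2 = 2 = 2·7^0
  c_3 = 5 = 5·7^0
  c_4 = 0
  c_5 = 1 = 1·7^0
  c_6 = 6 = 6·7^0
  c_7 = 0
  c_8 = 4 = 4·7^0
λ_0 = (4, 2, 5, 0, 1, 6, 0, 4)

((4, 2, 5, 0, 1, 6, 0, 4),)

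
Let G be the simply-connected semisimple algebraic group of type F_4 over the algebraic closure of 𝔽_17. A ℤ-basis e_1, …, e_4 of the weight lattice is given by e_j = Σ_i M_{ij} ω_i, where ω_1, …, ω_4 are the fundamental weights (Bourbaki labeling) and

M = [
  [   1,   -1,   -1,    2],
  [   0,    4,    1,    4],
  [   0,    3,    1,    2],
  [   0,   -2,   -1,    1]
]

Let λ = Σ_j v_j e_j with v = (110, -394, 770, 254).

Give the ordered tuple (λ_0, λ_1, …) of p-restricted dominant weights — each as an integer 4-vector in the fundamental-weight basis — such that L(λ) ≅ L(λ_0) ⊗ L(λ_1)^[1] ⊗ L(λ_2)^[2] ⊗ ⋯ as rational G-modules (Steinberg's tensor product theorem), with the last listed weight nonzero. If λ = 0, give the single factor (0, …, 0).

((4, 6, 11, 0), (14, 12, 5, 16))

ω-coordinates c = M·v, v = (110, -394, 770, 254):
  c_1 = 1*110 + -1*-394 + -1*770 + 2*254 = 242
  c_2 = 0*110 + 4*-394 + 1*770 + 4*254 = 210
  c_3 = 0*110 + 3*-394 + 1*770 + 2*254 = 96
  c_4 = 0*110 + -2*-394 + -1*770 + 1*254 = 272
Expand coordinatewise in base 17:
  c_1 = 242 = 4·17^0 + 14·17^1
  c_2 = 210 = 6·17^0 + 12·17^1
  c_3 = 96 = 11·17^0 + 5·17^1
  c_4 = 272 = 0·17^0 + 16·17^1
Factor λ_0 = (4, 6, 11, 0)
Factor λ_1 = (14, 12, 5, 16)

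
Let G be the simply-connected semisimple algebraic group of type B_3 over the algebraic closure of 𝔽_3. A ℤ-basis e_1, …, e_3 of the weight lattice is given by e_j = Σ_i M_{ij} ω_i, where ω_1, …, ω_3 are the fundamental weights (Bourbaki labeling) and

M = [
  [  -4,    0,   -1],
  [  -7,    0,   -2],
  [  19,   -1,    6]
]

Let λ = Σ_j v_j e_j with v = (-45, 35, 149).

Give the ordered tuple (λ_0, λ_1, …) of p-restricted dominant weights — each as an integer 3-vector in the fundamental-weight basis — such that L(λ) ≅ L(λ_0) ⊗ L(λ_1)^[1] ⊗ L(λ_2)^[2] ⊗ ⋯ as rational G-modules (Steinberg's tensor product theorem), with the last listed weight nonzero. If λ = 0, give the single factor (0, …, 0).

((1, 2, 1), (1, 2, 1), (0, 1, 0), (1, 0, 0))

Change of basis e → ω: c = M·v where v = (-45, 35, 149):
  c_1 = (-4)·(-45) + (0)·(35) + (-1)·(149) = 31
  c_2 = (-7)·(-45) + (0)·(35) + (-2)·(149) = 17
  c_3 = (19)·(-45) + (-1)·(35) + (6)·(149) = 4
Base-3 expansion of each c_i:
  c_1 = 31 = 1·3^0 + 1·3^1 + 0·3^2 + 1·3^3
  c_2 = 17 = 2·3^0 + 2·3^1 + 1·3^2
  c_3 = 4 = 1·3^0 + 1·3^1
p-restricted factor λ_0 = (1, 2, 1)
p-restricted factor λ_1 = (1, 2, 1)
p-restricted factor λ_2 = (0, 1, 0)
p-restricted factor λ_3 = (1, 0, 0)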